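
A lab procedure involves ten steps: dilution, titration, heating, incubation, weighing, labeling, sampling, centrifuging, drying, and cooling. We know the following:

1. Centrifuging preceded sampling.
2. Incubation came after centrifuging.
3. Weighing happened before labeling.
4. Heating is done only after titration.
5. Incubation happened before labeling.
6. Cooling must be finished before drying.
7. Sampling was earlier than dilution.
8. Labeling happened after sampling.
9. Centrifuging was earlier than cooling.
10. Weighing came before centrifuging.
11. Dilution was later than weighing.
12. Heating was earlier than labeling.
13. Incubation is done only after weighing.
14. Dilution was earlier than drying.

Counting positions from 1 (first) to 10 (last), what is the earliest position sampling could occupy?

3

Centrifuging and weighing must both come before sampling — 2 forced predecessors.
Nothing else is forced ahead of sampling, so its earliest slot is position 2 + 1 = 3.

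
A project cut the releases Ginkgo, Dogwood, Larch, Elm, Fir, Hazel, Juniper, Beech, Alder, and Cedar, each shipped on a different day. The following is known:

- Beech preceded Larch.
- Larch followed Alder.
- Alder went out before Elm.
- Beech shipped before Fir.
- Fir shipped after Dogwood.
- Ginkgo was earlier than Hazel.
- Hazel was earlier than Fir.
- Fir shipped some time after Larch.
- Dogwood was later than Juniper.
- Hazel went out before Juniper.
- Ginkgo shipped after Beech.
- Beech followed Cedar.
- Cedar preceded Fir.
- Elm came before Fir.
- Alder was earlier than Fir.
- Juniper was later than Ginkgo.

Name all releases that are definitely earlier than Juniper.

Directly stated before Juniper: Ginkgo and Hazel.
Beech reaches Juniper via Beech → Ginkgo → Juniper.
Cedar reaches Juniper via Cedar → Beech → Ginkgo → Juniper.

Beech, Cedar, Ginkgo, Hazel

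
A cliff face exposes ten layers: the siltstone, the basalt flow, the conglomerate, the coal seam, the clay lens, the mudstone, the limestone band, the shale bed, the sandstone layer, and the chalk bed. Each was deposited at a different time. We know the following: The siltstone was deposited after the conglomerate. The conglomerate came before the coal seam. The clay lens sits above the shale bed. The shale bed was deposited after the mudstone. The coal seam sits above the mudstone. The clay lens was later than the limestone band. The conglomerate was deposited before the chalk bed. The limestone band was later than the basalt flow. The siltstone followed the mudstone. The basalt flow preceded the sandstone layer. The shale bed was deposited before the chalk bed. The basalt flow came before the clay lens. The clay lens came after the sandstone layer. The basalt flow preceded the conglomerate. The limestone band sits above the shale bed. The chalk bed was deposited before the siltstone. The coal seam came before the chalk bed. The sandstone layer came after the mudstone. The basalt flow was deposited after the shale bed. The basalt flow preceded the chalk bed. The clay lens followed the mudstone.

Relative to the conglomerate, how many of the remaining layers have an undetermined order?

Forced before the conglomerate: the basalt flow, the mudstone, and the shale bed; forced after the conglomerate: the chalk bed, the coal seam, and the siltstone.
That leaves the clay lens, the limestone band, and the sandstone layer with no forced order relative to the conglomerate — 3.

3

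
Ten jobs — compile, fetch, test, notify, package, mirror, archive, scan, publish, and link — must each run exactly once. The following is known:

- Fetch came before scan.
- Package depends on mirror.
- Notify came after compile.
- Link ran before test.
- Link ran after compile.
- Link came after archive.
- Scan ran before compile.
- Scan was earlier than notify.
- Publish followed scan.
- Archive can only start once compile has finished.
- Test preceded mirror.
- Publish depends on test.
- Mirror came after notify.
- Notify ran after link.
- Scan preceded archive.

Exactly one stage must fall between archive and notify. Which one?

Tracing the constraints gives archive → link → notify, so link sits after archive and before notify.
No other stage is forced both after archive and before notify.

link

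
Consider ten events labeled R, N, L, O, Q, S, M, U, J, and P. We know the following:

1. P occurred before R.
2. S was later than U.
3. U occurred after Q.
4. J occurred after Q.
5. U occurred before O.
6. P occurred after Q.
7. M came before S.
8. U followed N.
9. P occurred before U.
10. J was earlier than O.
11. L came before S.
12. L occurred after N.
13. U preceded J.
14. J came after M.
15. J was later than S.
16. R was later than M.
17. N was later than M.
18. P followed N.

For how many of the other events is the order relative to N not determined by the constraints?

1

Forced before N: M; forced after N: J, L, O, P, R, S, and U.
That leaves Q with no forced order relative to N — 1.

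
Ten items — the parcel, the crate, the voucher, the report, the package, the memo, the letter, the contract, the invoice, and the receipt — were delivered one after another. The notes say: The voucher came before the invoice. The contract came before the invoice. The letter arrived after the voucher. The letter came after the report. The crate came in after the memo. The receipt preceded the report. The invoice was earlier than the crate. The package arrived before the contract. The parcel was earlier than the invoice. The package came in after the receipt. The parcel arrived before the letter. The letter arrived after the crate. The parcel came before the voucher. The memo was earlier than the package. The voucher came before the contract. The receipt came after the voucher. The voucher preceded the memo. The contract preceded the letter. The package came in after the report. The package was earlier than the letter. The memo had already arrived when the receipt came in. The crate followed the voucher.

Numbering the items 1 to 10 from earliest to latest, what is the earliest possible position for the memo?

3

The parcel and the voucher must both come before the memo — 2 forced predecessors.
Nothing else is forced ahead of the memo, so its earliest slot is position 2 + 1 = 3.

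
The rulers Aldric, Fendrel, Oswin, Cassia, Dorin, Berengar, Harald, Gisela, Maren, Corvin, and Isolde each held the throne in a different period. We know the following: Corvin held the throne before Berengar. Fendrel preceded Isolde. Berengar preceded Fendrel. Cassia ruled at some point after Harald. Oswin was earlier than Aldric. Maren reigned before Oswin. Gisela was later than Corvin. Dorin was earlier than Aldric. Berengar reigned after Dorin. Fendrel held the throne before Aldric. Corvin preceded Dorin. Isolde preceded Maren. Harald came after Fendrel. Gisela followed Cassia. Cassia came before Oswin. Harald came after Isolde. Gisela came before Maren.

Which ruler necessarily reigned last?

Every other ruler has a chain of constraints placing them before Aldric, so Aldric is last.

Aldric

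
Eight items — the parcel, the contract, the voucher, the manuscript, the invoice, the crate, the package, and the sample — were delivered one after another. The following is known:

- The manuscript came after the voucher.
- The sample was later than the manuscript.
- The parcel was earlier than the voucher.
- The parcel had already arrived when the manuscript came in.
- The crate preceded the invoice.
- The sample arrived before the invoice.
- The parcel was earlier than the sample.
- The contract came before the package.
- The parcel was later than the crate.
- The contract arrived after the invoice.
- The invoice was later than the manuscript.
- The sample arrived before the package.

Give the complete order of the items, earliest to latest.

The constraints fix every adjacent pair, so only one ordering works:
the crate → the parcel → the voucher → the manuscript → the sample → the invoice → the contract → the package.

the crate, the parcel, the voucher, the manuscript, the sample, the invoice, the contract, the package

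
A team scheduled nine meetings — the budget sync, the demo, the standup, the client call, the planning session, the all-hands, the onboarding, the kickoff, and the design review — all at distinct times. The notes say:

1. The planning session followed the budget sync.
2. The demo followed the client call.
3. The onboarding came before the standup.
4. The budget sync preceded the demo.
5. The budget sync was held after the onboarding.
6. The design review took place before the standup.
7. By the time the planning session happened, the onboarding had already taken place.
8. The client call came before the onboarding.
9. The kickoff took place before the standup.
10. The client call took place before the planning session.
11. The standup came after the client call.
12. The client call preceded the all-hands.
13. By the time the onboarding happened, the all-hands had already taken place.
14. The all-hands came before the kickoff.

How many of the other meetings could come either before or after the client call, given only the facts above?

Forced after the client call: the all-hands, the budget sync, the demo, the kickoff, the onboarding, the planning session, and the standup.
That leaves the design review with no forced order relative to the client call — 1.

1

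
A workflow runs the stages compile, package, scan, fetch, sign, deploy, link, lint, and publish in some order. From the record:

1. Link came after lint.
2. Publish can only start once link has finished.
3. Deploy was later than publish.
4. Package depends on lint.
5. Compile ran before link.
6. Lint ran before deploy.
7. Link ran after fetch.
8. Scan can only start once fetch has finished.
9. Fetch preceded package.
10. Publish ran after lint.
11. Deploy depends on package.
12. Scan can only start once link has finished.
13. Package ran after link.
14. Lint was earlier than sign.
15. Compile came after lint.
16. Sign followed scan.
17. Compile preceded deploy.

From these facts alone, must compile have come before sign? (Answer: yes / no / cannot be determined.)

Chain the constraints: compile → link → scan → sign. Each link is directly stated, so compile comes before sign.

yes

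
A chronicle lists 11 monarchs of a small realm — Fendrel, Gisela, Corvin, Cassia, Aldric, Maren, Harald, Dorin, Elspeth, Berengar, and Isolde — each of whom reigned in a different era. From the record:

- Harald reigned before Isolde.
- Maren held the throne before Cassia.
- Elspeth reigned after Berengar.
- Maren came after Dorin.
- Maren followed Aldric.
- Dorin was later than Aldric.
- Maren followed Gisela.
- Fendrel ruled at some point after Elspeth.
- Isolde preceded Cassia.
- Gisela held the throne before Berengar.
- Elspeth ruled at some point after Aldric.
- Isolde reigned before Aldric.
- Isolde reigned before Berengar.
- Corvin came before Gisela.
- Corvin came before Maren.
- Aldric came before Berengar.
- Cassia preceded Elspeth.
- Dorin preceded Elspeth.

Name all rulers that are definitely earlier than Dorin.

Directly stated before Dorin: Aldric.
Harald reaches Dorin via Harald → Isolde → Aldric → Dorin.
Isolde reaches Dorin via Isolde → Aldric → Dorin.
No chain forces Cassia (or any of the others) ahead of Dorin.

Aldric, Harald, Isolde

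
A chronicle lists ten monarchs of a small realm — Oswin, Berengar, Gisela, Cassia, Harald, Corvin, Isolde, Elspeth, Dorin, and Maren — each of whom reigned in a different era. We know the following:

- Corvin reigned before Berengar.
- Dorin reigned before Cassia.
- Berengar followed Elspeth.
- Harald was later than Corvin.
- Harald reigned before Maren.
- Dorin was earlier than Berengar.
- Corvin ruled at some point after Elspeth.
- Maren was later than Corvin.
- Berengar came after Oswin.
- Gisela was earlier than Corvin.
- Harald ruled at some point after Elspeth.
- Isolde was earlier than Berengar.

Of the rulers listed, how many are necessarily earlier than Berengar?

Directly stated before Berengar: Corvin, Dorin, Elspeth, Isolde, and Oswin.
Gisela reaches Berengar via Gisela → Corvin → Berengar.
No chain forces Maren (or any of the others) ahead of Berengar.
That's Corvin, Dorin, Elspeth, Gisela, Isolde, and Oswin — 6 in all.

6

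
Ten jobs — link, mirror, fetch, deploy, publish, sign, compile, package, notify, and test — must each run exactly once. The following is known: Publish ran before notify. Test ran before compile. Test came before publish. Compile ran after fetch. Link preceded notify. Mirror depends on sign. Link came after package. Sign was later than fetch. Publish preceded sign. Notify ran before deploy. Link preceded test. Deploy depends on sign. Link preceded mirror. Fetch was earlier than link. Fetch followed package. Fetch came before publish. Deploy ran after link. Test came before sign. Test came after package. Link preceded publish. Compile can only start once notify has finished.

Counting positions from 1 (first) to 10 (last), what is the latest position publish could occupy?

Publish must come before compile, deploy, mirror, notify, and sign — 5 stages forced after it.
Everything else can be placed before publish in some valid order, so publish can sit as late as position 10 − 5 = 5.

5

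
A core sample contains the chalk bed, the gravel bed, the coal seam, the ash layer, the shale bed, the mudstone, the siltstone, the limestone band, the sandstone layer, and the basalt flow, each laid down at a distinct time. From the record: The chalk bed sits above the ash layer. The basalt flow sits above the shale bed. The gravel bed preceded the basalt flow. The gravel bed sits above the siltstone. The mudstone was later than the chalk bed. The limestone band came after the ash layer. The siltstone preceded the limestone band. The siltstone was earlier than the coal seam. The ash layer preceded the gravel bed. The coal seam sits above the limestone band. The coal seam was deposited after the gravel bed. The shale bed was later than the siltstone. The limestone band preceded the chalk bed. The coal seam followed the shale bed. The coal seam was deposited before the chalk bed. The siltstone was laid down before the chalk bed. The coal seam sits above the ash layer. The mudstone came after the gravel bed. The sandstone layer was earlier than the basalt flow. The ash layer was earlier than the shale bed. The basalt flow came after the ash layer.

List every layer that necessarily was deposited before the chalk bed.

Directly stated before the chalk bed: the ash layer, the coal seam, the limestone band, and the siltstone.
The gravel bed reaches the chalk bed via the gravel bed → the coal seam → the chalk bed.
The shale bed reaches the chalk bed via the shale bed → the coal seam → the chalk bed.
No chain forces the basalt flow (or any of the others) ahead of the chalk bed.

the ash layer, the coal seam, the gravel bed, the limestone band, the shale bed, the siltstone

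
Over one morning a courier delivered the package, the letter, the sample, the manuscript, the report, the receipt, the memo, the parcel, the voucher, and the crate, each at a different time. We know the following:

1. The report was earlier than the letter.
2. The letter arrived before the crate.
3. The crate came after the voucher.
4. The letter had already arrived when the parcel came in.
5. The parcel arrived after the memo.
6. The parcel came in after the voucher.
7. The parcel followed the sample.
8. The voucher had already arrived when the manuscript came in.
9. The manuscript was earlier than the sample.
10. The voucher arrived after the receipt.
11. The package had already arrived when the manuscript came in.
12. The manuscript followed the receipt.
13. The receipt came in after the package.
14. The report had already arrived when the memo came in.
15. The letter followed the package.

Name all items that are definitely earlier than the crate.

Directly stated before the crate: the letter and the voucher.
The package reaches the crate via the package → the letter → the crate.
The receipt reaches the crate via the receipt → the voucher → the crate.
The report reaches the crate via the report → the letter → the crate.
No chain forces the memo (or any of the others) ahead of the crate.

the letter, the package, the receipt, the report, the voucher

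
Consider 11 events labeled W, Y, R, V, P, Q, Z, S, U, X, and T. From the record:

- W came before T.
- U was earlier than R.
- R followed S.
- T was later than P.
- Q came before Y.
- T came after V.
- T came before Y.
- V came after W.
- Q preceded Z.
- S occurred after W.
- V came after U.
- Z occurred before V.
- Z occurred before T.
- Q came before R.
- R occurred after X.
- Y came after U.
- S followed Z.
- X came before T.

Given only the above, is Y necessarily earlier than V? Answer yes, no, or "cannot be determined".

no

Tracing the constraints gives V → T → Y, so V must come before Y.
That means Y cannot be before V.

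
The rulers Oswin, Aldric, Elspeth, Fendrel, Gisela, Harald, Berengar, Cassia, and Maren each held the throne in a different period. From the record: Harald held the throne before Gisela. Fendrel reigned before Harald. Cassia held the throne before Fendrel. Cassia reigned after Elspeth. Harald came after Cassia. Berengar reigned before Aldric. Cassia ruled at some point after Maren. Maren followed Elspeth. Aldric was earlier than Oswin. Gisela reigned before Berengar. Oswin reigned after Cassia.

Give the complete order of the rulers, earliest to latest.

The constraints fix every adjacent pair, so only one ordering works:
Elspeth → Maren → Cassia → Fendrel → Harald → Gisela → Berengar → Aldric → Oswin.

Elspeth, Maren, Cassia, Fendrel, Harald, Gisela, Berengar, Aldric, Oswin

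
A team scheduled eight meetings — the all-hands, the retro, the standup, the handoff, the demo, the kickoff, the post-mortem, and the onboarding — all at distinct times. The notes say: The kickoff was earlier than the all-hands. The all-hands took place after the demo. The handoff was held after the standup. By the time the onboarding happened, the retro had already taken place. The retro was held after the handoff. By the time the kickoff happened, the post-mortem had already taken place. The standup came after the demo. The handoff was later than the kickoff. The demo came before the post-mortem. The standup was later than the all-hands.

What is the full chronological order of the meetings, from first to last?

the demo, the post-mortem, the kickoff, the all-hands, the standup, the handoff, the retro, the onboarding

The constraints fix every adjacent pair, so only one ordering works:
the demo → the post-mortem → the kickoff → the all-hands → the standup → the handoff → the retro → the onboarding.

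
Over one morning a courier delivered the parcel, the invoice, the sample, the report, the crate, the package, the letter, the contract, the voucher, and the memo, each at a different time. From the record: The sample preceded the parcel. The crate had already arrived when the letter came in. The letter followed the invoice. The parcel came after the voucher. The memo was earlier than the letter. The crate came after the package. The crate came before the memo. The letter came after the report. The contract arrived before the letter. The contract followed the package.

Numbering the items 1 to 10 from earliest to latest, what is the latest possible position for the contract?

The contract must come before the letter — 1 item forced after it.
Everything else can be placed before the contract in some valid order, so the contract can sit as late as position 10 − 1 = 9.

9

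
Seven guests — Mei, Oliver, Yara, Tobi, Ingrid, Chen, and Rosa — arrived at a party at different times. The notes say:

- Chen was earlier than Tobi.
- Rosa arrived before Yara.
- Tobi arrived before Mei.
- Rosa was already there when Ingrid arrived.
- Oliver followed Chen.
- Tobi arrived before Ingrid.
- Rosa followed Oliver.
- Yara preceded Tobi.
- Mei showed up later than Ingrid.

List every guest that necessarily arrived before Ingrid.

Chen, Oliver, Rosa, Tobi, Yara

Directly stated before Ingrid: Rosa and Tobi.
Chen reaches Ingrid via Chen → Tobi → Ingrid.
Oliver reaches Ingrid via Oliver → Rosa → Ingrid.
Yara reaches Ingrid via Yara → Tobi → Ingrid.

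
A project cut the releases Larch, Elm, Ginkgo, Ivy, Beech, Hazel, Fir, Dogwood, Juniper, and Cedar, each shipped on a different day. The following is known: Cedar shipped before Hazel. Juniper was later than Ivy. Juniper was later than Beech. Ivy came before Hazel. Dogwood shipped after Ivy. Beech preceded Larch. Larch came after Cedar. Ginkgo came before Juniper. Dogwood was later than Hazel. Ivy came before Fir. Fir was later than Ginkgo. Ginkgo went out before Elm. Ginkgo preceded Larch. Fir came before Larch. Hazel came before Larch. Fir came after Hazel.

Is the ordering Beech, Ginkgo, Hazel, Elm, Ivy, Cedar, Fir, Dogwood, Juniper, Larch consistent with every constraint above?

The constraints require Ivy before Hazel, but in the proposed sequence Hazel appears ahead of Ivy. That one violation is enough.

no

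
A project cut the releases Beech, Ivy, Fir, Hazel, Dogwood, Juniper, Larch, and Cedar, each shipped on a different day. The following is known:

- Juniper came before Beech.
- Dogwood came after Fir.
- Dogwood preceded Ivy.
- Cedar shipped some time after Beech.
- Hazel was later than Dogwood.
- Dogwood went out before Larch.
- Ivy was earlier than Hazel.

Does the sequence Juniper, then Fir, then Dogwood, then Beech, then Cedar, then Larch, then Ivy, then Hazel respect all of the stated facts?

Check each stated constraint against the proposed order — e.g. Dogwood is ahead of Ivy; Dogwood is ahead of Hazel. Every pair is in the required order; nothing is violated.

yes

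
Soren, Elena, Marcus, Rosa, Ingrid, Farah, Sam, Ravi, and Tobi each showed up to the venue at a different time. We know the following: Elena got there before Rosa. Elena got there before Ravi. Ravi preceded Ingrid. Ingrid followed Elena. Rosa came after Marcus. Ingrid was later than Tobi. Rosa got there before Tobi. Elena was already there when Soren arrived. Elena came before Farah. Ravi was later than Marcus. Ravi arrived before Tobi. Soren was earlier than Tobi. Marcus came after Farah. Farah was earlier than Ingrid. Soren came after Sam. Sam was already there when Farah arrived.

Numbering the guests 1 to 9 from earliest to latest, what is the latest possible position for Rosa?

7

Rosa must come before Ingrid and Tobi — 2 guests forced after them.
Everything else can be placed before Rosa in some valid order, so Rosa can sit as late as position 9 − 2 = 7.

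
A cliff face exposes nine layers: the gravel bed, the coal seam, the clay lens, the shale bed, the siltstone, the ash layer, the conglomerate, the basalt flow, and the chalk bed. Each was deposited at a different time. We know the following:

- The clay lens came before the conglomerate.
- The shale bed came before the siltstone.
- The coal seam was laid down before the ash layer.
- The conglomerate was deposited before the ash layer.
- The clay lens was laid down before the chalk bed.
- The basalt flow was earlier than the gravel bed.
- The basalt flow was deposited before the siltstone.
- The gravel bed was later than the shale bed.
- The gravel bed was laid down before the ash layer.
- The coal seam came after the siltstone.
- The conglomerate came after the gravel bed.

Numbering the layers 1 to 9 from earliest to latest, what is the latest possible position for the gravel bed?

7

The gravel bed must come before the ash layer and the conglomerate — 2 layers forced after it.
Everything else can be placed before the gravel bed in some valid order, so the gravel bed can sit as late as position 9 − 2 = 7.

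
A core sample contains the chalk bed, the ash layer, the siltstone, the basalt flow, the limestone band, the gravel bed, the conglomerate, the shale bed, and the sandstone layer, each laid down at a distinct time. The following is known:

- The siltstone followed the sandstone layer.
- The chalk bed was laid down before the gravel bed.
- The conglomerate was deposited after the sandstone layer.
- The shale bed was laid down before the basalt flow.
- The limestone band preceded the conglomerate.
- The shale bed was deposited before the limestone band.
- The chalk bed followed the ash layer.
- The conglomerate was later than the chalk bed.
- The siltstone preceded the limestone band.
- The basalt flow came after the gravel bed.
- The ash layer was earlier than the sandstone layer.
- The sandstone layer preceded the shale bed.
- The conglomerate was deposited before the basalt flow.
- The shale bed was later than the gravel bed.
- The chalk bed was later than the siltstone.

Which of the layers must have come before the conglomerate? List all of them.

Directly stated before the conglomerate: the chalk bed, the limestone band, and the sandstone layer.
The ash layer reaches the conglomerate via the ash layer → the chalk bed → the conglomerate.
The gravel bed reaches the conglomerate via the gravel bed → the shale bed → the limestone band → the conglomerate.
The shale bed reaches the conglomerate via the shale bed → the limestone band → the conglomerate.
Likewise the siltstone reaches the conglomerate by chaining the stated constraints.
No chain forces the basalt flow ahead of the conglomerate.

the ash layer, the chalk bed, the gravel bed, the limestone band, the sandstone layer, the shale bed, the siltstone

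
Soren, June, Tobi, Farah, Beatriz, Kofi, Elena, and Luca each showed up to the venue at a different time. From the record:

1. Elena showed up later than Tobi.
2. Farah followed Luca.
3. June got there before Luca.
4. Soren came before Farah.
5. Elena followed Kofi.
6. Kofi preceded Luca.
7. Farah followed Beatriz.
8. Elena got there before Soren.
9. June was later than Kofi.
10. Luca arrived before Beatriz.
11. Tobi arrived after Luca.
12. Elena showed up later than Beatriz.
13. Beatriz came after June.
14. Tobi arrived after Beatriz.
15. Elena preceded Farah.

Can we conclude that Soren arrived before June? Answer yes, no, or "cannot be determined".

no

Tracing the constraints gives June → Beatriz → Elena → Soren, so June must come before Soren.
That means Soren cannot be before June.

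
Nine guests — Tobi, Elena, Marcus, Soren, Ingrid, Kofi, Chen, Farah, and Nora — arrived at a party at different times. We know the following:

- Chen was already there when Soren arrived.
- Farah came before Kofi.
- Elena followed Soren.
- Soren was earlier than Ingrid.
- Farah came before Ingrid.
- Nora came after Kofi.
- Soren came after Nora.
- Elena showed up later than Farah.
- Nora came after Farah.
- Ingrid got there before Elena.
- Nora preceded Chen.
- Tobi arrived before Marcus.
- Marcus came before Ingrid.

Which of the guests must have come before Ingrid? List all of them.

Directly stated before Ingrid: Farah, Marcus, and Soren.
Chen reaches Ingrid via Chen → Soren → Ingrid.
Kofi reaches Ingrid via Kofi → Nora → Soren → Ingrid.
Nora reaches Ingrid via Nora → Soren → Ingrid.
Likewise Tobi reaches Ingrid by chaining the stated constraints.

Chen, Farah, Kofi, Marcus, Nora, Soren, Tobi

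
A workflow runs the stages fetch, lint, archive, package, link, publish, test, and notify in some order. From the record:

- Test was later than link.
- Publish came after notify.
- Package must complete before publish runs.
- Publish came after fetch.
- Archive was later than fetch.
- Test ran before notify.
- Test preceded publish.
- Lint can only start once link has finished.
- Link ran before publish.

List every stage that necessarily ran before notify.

Directly stated before notify: test.
Link reaches notify via link → test → notify.

link, test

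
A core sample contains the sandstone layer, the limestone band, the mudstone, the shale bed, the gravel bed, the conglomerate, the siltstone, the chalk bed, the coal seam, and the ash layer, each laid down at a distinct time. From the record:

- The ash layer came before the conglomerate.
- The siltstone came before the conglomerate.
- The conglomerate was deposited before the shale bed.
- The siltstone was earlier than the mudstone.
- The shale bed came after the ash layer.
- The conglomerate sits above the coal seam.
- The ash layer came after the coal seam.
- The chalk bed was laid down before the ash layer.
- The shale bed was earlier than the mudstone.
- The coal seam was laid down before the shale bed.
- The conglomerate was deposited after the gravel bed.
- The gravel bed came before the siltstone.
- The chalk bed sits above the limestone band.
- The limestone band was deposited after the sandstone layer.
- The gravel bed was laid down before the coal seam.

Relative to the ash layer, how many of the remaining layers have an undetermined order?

1

Forced before the ash layer: the chalk bed, the coal seam, the gravel bed, the limestone band, and the sandstone layer; forced after the ash layer: the conglomerate, the mudstone, and the shale bed.
That leaves the siltstone with no forced order relative to the ash layer — 1.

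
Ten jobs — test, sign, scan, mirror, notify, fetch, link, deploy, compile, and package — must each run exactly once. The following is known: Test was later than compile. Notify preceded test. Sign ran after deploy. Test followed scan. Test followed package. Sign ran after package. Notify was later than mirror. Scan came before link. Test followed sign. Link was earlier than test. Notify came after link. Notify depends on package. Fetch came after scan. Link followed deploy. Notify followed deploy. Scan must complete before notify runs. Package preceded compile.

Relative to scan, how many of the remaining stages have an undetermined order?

Forced after scan: fetch, link, notify, and test.
That leaves compile, deploy, mirror, package, and sign with no forced order relative to scan — 5.

5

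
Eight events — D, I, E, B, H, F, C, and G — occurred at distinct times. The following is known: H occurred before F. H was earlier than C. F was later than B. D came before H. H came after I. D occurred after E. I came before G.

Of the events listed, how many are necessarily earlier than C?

4

Directly stated before C: H.
D reaches C via D → H → C.
E reaches C via E → D → H → C.
I reaches C via I → H → C.
That's D, E, H, and I — 4 in all.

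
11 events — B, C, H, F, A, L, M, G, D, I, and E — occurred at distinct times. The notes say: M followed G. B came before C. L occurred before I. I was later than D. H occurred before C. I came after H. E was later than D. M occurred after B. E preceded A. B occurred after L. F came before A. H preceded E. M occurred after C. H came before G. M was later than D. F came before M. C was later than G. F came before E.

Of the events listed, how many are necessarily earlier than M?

Directly stated before M: B, C, D, F, and G.
H reaches M via H → C → M.
L reaches M via L → B → M.
That's B, C, D, F, G, H, and L — 7 in all.

7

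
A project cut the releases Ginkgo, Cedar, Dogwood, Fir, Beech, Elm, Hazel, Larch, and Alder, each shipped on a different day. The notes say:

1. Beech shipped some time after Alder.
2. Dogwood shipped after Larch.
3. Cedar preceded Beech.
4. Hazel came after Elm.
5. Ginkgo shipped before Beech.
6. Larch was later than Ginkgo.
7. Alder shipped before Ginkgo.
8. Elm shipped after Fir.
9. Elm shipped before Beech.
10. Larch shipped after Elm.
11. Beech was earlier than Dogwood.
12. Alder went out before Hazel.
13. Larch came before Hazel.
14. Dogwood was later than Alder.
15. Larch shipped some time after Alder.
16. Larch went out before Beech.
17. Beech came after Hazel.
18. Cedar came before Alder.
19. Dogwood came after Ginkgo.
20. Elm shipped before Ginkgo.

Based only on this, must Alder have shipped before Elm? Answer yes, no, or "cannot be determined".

cannot be determined

No chain of stated constraints runs from Alder to Elm, and none runs from Elm to Alder either.
So the relative order of Alder and Elm is not fixed by the given facts.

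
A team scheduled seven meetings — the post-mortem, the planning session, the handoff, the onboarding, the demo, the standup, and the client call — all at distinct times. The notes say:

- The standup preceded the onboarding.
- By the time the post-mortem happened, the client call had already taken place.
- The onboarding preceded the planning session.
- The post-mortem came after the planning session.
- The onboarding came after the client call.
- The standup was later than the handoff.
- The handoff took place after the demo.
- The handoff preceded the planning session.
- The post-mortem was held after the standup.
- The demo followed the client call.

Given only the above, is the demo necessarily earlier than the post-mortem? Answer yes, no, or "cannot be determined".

yes

Chain the constraints: the demo → the handoff → the standup → the post-mortem. Each link is directly stated, so the demo comes before the post-mortem.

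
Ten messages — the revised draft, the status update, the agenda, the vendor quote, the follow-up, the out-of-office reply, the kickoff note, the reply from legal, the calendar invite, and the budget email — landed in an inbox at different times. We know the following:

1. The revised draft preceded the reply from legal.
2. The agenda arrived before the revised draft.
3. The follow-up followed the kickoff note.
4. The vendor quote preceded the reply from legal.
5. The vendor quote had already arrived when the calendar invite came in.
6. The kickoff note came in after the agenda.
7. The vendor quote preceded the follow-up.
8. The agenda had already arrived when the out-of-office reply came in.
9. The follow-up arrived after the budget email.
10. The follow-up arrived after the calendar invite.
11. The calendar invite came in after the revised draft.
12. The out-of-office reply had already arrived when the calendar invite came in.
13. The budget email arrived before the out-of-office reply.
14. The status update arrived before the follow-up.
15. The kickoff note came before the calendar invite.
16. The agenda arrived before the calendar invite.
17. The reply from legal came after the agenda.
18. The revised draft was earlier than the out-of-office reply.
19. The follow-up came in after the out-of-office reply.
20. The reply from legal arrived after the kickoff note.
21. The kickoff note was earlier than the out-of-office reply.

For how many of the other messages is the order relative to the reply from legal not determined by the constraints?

Forced before the reply from legal: the agenda, the kickoff note, the revised draft, and the vendor quote.
That leaves the budget email, the calendar invite, the follow-up, the out-of-office reply, and the status update with no forced order relative to the reply from legal — 5.

5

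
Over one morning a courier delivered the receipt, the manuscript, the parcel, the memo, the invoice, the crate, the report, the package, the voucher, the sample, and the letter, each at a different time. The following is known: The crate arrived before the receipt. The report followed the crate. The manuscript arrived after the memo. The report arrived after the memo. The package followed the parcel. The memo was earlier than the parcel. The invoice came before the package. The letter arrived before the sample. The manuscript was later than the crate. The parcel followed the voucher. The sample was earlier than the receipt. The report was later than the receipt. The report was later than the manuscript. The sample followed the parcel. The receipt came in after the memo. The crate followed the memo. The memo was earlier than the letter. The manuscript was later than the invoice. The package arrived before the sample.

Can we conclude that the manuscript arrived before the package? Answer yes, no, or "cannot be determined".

No chain of stated constraints runs from the manuscript to the package, and none runs from the package to the manuscript either.
So the relative order of the manuscript and the package is not fixed by the given facts.

cannot be determined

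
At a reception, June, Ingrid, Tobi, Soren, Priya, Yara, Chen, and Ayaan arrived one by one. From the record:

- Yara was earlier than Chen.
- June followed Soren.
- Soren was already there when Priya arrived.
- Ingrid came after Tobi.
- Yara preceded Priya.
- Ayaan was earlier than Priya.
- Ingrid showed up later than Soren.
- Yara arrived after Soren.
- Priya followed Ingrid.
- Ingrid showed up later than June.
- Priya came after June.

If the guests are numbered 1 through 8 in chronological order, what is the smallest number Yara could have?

Soren must come before Yara — 1 forced predecessor.
Nothing else is forced ahead of Yara, so their earliest slot is position 1 + 1 = 2.

2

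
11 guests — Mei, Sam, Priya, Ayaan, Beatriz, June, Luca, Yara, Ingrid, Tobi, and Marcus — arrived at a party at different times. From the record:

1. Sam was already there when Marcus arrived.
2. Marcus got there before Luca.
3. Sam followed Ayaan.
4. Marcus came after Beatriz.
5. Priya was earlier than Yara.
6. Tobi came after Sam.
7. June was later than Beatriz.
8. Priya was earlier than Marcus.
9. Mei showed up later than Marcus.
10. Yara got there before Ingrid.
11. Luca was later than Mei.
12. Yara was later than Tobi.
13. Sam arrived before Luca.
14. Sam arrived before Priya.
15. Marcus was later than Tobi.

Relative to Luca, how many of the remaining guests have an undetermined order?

3

Forced before Luca: Ayaan, Beatriz, Marcus, Mei, Priya, Sam, and Tobi.
That leaves Ingrid, June, and Yara with no forced order relative to Luca — 3.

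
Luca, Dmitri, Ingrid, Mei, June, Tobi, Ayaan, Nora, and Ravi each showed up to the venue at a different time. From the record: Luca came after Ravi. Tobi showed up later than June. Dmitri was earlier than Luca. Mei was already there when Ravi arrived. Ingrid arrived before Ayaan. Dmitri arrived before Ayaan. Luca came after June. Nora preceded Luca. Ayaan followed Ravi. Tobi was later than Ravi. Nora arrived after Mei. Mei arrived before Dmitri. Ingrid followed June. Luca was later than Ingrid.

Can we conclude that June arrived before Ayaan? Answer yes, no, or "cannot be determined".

yes

Chain the constraints: June → Ingrid → Ayaan. Each link is directly stated, so June comes before Ayaan.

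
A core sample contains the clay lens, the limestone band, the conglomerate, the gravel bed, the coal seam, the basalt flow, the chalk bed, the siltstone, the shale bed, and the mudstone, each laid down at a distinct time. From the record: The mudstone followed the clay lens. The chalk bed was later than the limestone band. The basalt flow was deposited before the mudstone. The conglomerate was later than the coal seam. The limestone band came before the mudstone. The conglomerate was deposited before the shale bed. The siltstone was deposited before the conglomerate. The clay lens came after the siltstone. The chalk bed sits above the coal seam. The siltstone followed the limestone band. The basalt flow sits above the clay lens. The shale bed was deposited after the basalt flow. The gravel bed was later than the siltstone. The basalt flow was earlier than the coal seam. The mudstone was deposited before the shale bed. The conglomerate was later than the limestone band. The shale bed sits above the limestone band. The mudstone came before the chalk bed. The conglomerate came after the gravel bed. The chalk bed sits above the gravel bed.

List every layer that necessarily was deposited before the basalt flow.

the clay lens, the limestone band, the siltstone

Directly stated before the basalt flow: the clay lens.
The limestone band reaches the basalt flow via the limestone band → the siltstone → the clay lens → the basalt flow.
The siltstone reaches the basalt flow via the siltstone → the clay lens → the basalt flow.
No chain forces the mudstone (or any of the others) ahead of the basalt flow.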